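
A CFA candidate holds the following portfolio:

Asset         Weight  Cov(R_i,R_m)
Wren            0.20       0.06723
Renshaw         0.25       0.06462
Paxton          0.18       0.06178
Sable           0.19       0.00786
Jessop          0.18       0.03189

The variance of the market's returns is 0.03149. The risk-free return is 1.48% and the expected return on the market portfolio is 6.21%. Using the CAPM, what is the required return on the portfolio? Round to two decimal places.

8.68%

β_Wren = 0.06723 / 0.03149 = 2.1350
β_Renshaw = 0.06462 / 0.03149 = 2.0521
β_Paxton = 0.06178 / 0.03149 = 1.9619
β_Sable = 0.00786 / 0.03149 = 0.2496
β_Jessop = 0.03189 / 0.03149 = 1.0127
β_P = Σ w_i β_i = 0.20×2.1350 + 0.25×2.0521 + 0.18×1.9619 + 0.19×0.2496 + 0.18×1.0127 = 1.5229
MRP = 6.21% − 1.48% = 4.73%
E(R_P) = R_f + β_P × MRP = 1.48% + 1.5229 × 4.73% = 8.68%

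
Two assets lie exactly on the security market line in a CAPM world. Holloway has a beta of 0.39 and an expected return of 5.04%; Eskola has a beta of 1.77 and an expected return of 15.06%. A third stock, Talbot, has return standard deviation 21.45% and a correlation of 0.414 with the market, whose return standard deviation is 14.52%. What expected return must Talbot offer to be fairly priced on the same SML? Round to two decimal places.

6.65%

MRP = (15.06% − 5.04%) / (1.77 − 0.39) = 7.2609%
R_f = 5.04% − 0.39 × 7.2609% = 2.2082%
β_Talbot = ρ·σ_i/σ_m = 0.414 × 21.45 / 14.52 = 0.6116
E(R_Talbot) = R_f + β × MRP = 2.2082% + 0.6116 × 7.2609% = 6.65%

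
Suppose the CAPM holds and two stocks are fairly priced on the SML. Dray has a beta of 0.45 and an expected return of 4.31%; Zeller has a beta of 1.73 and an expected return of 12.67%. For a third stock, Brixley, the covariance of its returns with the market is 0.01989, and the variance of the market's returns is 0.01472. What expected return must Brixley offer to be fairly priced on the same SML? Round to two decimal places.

10.20%

MRP = (12.67% − 4.31%) / (1.73 − 0.45) = 6.5313%
R_f = 4.31% − 0.45 × 6.5313% = 1.3709%
β_Brixley = Cov / Var(R_m) = 0.01989 / 0.01472 = 1.3512
E(R_Brixley) = R_f + β × MRP = 1.3709% + 1.3512 × 6.5313% = 10.20%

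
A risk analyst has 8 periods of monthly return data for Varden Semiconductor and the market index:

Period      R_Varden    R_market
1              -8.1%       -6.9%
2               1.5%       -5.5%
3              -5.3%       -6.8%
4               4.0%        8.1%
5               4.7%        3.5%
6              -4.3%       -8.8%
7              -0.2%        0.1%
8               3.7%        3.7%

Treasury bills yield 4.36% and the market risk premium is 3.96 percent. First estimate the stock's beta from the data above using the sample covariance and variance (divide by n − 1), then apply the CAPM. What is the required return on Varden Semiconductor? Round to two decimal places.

Mean R_i = (-8.1 + 1.5 − 5.3 + 4.0 + 4.7 − 4.3 − 0.2 + 3.7) / 8 = -0.5000%
Mean R_m = (-6.9 − 5.5 − 6.8 + 8.1 + 3.5 − 8.8 + 0.1 + 3.7) / 8 = -1.5750%
Σ(R_i − R̄_i)(R_m − R̄_m) = 177.7400  ⇒  Cov = 177.7400 / 7 = 25.3914
Σ(R_m − R̄_m)² = 273.2550  ⇒  Var(R_m) = 273.2550 / 7 = 39.0364
β = Cov / Var(R_m) = 25.3914 / 39.0364 = 0.6505
E(R) = R_f + β × MRP = 4.36% + 0.6505 × 3.96% = 6.94%

6.94%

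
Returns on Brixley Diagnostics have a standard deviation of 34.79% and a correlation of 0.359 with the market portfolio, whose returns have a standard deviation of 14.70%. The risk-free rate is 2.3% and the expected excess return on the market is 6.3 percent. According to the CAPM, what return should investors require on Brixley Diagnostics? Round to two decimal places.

7.65%

β = ρ × σ_i / σ_m = 0.359 × 34.79% / 14.70% = 0.8496
E(R) = 2.3% + 0.8496 × 6.3% = 7.65%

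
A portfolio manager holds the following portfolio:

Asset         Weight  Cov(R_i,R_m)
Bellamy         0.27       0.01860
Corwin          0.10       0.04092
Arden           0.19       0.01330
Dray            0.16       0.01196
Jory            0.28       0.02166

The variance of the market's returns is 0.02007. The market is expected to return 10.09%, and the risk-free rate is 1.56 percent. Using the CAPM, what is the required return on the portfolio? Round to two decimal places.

β_Bellamy = 0.01860 / 0.02007 = 0.9268
β_Corwin = 0.04092 / 0.02007 = 2.0389
β_Arden = 0.01330 / 0.02007 = 0.6627
β_Dray = 0.01196 / 0.02007 = 0.5959
β_Jory = 0.02166 / 0.02007 = 1.0792
β_P = Σ w_i β_i = 0.27×0.9268 + 0.10×2.0389 + 0.19×0.6627 + 0.16×0.5959 + 0.28×1.0792 = 0.9776
MRP = 10.09% − 1.56% = 8.53%
E(R_P) = R_f + β_P × MRP = 1.56% + 0.9776 × 8.53% = 9.90%

9.90%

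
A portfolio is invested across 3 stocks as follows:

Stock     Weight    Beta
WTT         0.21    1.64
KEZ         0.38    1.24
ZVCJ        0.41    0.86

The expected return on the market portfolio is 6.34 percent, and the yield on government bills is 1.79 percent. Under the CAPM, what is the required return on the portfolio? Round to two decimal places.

7.11%

β_P = Σ w_i β_i = 0.21×1.64 + 0.38×1.24 + 0.41×0.86 = 1.1682
MRP = 6.34% − 1.79% = 4.55%
E(R_P) = R_f + β_P × MRP = 1.79% + 1.1682 × 4.55% = 7.11%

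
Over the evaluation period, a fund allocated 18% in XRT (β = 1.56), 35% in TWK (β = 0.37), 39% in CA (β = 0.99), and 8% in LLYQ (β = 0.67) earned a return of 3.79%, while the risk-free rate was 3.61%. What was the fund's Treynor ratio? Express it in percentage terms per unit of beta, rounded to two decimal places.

0.21%

β_P = 0.18×1.56 + 0.35×0.37 + 0.39×0.99 + 0.08×0.67 = 0.8500
Treynor = (R_P − R_f) / β_P = (3.79% − 3.61%) / 0.8500 = 0.18% / 0.8500 = 0.21%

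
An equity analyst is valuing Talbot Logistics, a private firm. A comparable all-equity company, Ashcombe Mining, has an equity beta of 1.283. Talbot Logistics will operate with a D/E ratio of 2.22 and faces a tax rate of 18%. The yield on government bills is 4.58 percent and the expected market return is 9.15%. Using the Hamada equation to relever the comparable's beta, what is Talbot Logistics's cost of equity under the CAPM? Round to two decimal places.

21.12%

β_L = β_U × [1 + (1 − t)(D/E)] = 1.283 × [1 + (1 − 0.18) × 2.22]
    = 1.283 × [1 + 0.82 × 2.22] = 1.283 × 2.8204 = 3.6186
MRP = 9.15% − 4.58% = 4.57%
E(R) = R_f + β_L × MRP = 4.58% + 3.6186 × 4.57% = 21.12%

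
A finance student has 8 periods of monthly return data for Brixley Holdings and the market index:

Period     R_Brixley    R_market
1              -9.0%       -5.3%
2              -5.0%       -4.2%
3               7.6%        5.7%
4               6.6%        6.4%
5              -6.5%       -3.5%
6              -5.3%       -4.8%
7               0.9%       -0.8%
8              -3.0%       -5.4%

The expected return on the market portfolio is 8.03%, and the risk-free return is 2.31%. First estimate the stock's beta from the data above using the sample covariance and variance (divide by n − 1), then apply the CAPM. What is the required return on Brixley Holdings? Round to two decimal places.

9.09%

Mean R_i = (-9.0 − 5.0 + 7.6 + 6.6 − 6.5 − 5.3 + 0.9 − 3.0) / 8 = -1.7125%
Mean R_m = (-5.3 − 4.2 + 5.7 + 6.4 − 3.5 − 4.8 − 0.8 − 5.4) / 8 = -1.4875%
Σ(R_i − R̄_i)(R_m − R̄_m) = 197.5513  ⇒  Cov = 197.5513 / 7 = 28.2216
Σ(R_m − R̄_m)² = 166.5688  ⇒  Var(R_m) = 166.5688 / 7 = 23.7955
β = Cov / Var(R_m) = 28.2216 / 23.7955 = 1.1860
MRP = 8.03% − 2.31% = 5.72%
E(R) = R_f + β × MRP = 2.31% + 1.1860 × 5.72% = 9.09%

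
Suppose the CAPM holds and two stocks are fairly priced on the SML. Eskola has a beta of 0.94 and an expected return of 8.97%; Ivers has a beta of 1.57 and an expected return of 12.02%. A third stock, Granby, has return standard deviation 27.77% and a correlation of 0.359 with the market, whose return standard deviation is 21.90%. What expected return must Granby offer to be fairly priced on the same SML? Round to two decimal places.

6.62%

MRP = (12.02% − 8.97%) / (1.57 − 0.94) = 4.8413%
R_f = 8.97% − 0.94 × 4.8413% = 4.4192%
β_Granby = ρ·σ_i/σ_m = 0.359 × 27.77 / 21.90 = 0.4552
E(R_Granby) = R_f + β × MRP = 4.4192% + 0.4552 × 4.8413% = 6.62%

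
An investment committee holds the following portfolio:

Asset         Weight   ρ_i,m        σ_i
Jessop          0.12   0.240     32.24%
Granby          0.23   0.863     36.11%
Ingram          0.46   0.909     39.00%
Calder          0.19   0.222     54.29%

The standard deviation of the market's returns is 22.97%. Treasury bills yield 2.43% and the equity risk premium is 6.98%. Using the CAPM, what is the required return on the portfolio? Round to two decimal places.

10.54%

β_Jessop = 0.240 × 32.24% / 22.97% = 0.3369
β_Granby = 0.863 × 36.11% / 22.97% = 1.3567
β_Ingram = 0.909 × 39.00% / 22.97% = 1.5434
β_Calder = 0.222 × 54.29% / 22.97% = 0.5247
β_P = Σ w_i β_i = 0.12×0.3369 + 0.23×1.3567 + 0.46×1.5434 + 0.19×0.5247 = 1.1621
E(R_P) = R_f + β_P × MRP = 2.43% + 1.1621 × 6.98% = 10.54%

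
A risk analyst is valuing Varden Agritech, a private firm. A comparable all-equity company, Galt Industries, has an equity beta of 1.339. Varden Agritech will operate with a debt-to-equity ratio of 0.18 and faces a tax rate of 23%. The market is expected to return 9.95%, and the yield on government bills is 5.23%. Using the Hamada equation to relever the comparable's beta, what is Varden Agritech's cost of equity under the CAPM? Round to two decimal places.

β_L = β_U × [1 + (1 − t)(D/E)] = 1.339 × [1 + (1 − 0.23) × 0.18]
    = 1.339 × [1 + 0.77 × 0.18] = 1.339 × 1.1386 = 1.5246
MRP = 9.95% − 5.23% = 4.72%
E(R) = R_f + β_L × MRP = 5.23% + 1.5246 × 4.72% = 12.43%

12.43%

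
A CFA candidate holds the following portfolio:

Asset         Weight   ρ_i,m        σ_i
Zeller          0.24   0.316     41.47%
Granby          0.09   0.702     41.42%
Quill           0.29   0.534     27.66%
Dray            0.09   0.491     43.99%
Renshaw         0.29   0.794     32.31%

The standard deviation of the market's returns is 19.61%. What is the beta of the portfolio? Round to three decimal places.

0.991

β_Zeller = 0.316 × 41.47% / 19.61% = 0.6683
β_Granby = 0.702 × 41.42% / 19.61% = 1.4828
β_Quill = 0.534 × 27.66% / 19.61% = 0.7532
β_Dray = 0.491 × 43.99% / 19.61% = 1.1014
β_Renshaw = 0.794 × 32.31% / 19.61% = 1.3082
β_P = Σ w_i β_i = 0.24×0.6683 + 0.09×1.4828 + 0.29×0.7532 + 0.09×1.1014 + 0.29×1.3082 = 0.9908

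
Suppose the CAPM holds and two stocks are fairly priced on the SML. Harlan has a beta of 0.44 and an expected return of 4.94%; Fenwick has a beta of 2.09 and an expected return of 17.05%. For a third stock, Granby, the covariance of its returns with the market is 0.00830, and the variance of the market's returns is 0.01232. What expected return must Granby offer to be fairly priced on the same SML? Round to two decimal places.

6.66%

MRP = (17.05% − 4.94%) / (2.09 − 0.44) = 7.3394%
R_f = 4.94% − 0.44 × 7.3394% = 1.7107%
β_Granby = Cov / Var(R_m) = 0.00830 / 0.01232 = 0.6737
E(R_Granby) = R_f + β × MRP = 1.7107% + 0.6737 × 7.3394% = 6.66%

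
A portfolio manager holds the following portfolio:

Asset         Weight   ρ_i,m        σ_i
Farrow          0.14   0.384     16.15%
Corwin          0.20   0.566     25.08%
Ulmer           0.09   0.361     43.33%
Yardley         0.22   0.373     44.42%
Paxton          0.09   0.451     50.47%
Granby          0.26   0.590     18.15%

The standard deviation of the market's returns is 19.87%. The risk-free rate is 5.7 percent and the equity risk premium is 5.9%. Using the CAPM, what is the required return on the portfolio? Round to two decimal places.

9.74%

β_Farrow = 0.384 × 16.15% / 19.87% = 0.3121
β_Corwin = 0.566 × 25.08% / 19.87% = 0.7144
β_Ulmer = 0.361 × 43.33% / 19.87% = 0.7872
β_Yardley = 0.373 × 44.42% / 19.87% = 0.8339
β_Paxton = 0.451 × 50.47% / 19.87% = 1.1455
β_Granby = 0.590 × 18.15% / 19.87% = 0.5389
β_P = Σ w_i β_i = 0.14×0.3121 + 0.20×0.7144 + 0.09×0.7872 + 0.22×0.8339 + 0.09×1.1455 + 0.26×0.5389 = 0.6841
E(R_P) = R_f + β_P × MRP = 5.7% + 0.6841 × 5.9% = 9.74%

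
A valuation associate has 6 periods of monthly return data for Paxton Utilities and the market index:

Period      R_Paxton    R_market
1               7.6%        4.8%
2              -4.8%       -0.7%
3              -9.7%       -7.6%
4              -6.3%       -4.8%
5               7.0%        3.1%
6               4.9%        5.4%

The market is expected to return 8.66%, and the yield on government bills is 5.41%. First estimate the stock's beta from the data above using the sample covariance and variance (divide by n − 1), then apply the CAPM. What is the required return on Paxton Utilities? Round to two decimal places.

9.77%

Mean R_i = (7.6 − 4.8 − 9.7 − 6.3 + 7.0 + 4.9) / 6 = -0.2167%
Mean R_m = (4.8 − 0.7 − 7.6 − 4.8 + 3.1 + 5.4) / 6 = 0.0333%
Σ(R_i − R̄_i)(R_m − R̄_m) = 192.0033  ⇒  Cov = 192.0033 / 5 = 38.4007
Σ(R_m − R̄_m)² = 143.0933  ⇒  Var(R_m) = 143.0933 / 5 = 28.6187
β = Cov / Var(R_m) = 38.4007 / 28.6187 = 1.3418
MRP = 8.66% − 5.41% = 3.25%
E(R) = R_f + β × MRP = 5.41% + 1.3418 × 3.25% = 9.77%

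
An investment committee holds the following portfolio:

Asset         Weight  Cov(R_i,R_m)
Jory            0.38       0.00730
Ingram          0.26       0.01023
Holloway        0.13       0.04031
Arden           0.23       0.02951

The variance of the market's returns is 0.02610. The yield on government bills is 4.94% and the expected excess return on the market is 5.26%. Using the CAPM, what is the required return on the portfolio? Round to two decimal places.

β_Jory = 0.00730 / 0.02610 = 0.2797
β_Ingram = 0.01023 / 0.02610 = 0.3920
β_Holloway = 0.04031 / 0.02610 = 1.5444
β_Arden = 0.02951 / 0.02610 = 1.1307
β_P = Σ w_i β_i = 0.38×0.2797 + 0.26×0.3920 + 0.13×1.5444 + 0.23×1.1307 = 0.6690
E(R_P) = R_f + β_P × MRP = 4.94% + 0.6690 × 5.26% = 8.46%

8.46%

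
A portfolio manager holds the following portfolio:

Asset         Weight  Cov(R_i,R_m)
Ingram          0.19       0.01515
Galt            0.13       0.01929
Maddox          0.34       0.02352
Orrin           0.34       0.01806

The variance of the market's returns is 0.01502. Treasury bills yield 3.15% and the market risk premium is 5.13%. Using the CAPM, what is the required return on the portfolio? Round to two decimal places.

9.82%

β_Ingram = 0.01515 / 0.01502 = 1.0087
β_Galt = 0.01929 / 0.01502 = 1.2843
β_Maddox = 0.02352 / 0.01502 = 1.5659
β_Orrin = 0.01806 / 0.01502 = 1.2024
β_P = Σ w_i β_i = 0.19×1.0087 + 0.13×1.2843 + 0.34×1.5659 + 0.34×1.2024 = 1.2998
E(R_P) = R_f + β_P × MRP = 3.15% + 1.2998 × 5.13% = 9.82%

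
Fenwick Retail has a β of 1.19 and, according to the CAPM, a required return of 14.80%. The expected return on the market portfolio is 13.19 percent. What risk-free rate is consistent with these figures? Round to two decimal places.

4.72%

E(R) = R_f + β(E(R_m) − R_f) = R_f(1 − β) + β·E(R_m)
14.80% = R_f × (1 − 1.19) + 1.19 × 13.19%
14.80% = R_f × -0.19 + 15.6961%
R_f = (14.80% − 15.6961%) / -0.19 = 4.72%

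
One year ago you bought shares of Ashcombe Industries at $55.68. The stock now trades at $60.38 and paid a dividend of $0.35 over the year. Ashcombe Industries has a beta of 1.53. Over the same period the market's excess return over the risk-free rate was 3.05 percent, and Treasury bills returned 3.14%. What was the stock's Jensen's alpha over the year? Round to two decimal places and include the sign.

+1.26%

Realised HPR = (P1 + D1 − P0) / P0 = (60.38 + 0.35 − 55.68) / 55.68 = 5.05 / 55.68 = 9.0697%
CAPM required = R_f + β·MRP = 3.14% + 1.53 × 3.05% = 7.8065%
α = realised − required = 9.0697% − 7.8065% = +1.26%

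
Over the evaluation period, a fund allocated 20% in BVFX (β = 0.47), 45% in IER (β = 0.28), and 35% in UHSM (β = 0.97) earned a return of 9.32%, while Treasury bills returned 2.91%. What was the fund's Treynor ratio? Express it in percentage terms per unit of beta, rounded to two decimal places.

β_P = 0.20×0.47 + 0.45×0.28 + 0.35×0.97 = 0.5595
Treynor = (R_P − R_f) / β_P = (9.32% − 2.91%) / 0.5595 = 6.41% / 0.5595 = 11.46%

11.46%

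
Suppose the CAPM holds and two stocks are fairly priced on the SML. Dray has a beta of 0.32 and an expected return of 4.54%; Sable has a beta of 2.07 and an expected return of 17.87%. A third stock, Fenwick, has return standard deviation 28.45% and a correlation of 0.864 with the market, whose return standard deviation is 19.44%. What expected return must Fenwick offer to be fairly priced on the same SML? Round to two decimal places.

11.73%

MRP = (17.87% − 4.54%) / (2.07 − 0.32) = 7.6171%
R_f = 4.54% − 0.32 × 7.6171% = 2.1025%
β_Fenwick = ρ·σ_i/σ_m = 0.864 × 28.45 / 19.44 = 1.2644
E(R_Fenwick) = R_f + β × MRP = 2.1025% + 1.2644 × 7.6171% = 11.73%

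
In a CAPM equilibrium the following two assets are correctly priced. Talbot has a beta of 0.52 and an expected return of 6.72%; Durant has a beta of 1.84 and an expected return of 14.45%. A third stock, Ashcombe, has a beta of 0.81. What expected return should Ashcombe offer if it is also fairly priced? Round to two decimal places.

MRP (SML slope) = (14.45% − 6.72%) / (1.84 − 0.52) = 7.73% / 1.32 = 5.8561%
R_f (intercept) = 6.72% − 0.52 × 5.8561% = 3.6748%
E(R_Ashcombe) = R_f + β × MRP = 3.6748% + 0.81 × 5.8561% = 8.42%

8.42%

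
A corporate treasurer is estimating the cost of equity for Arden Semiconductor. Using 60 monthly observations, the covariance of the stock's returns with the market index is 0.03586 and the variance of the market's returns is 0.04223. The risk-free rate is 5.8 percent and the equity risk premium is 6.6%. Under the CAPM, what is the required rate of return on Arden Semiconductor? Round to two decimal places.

11.40%

β = Cov(R_i, R_m) / Var(R_m) = 0.03586 / 0.04223 = 0.8492
E(R) = R_f + β × MRP = 5.8% + 0.8492 × 6.6% = 11.40%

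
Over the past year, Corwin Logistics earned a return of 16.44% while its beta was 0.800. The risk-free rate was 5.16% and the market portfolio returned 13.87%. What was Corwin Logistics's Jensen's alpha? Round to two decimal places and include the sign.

Market excess return = 13.87% − 5.16% = 8.71%
CAPM benchmark = R_f + β(R_m − R_f) = 5.16% + 0.800 × 8.71% = 12.12800%
α = actual − benchmark = 16.44% − 12.12800% = +4.31%

+4.31%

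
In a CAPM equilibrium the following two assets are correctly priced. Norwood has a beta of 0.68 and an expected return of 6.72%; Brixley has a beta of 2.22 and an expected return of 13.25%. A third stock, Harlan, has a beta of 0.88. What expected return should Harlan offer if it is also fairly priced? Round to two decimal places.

MRP (SML slope) = (13.25% − 6.72%) / (2.22 − 0.68) = 6.53% / 1.54 = 4.2403%
R_f (intercept) = 6.72% − 0.68 × 4.2403% = 3.8366%
E(R_Harlan) = R_f + β × MRP = 3.8366% + 0.88 × 4.2403% = 7.57%

7.57%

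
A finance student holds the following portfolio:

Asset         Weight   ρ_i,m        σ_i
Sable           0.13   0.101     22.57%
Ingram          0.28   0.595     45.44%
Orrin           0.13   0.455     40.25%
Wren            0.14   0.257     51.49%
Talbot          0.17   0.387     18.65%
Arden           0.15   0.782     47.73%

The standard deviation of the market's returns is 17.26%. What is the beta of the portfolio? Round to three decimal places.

β_Sable = 0.101 × 22.57% / 17.26% = 0.1321
β_Ingram = 0.595 × 45.44% / 17.26% = 1.5664
β_Orrin = 0.455 × 40.25% / 17.26% = 1.0611
β_Wren = 0.257 × 51.49% / 17.26% = 0.7667
β_Talbot = 0.387 × 18.65% / 17.26% = 0.4182
β_Arden = 0.782 × 47.73% / 17.26% = 2.1625
β_P = Σ w_i β_i = 0.13×0.1321 + 0.28×1.5664 + 0.13×1.0611 + 0.14×0.7667 + 0.17×0.4182 + 0.15×2.1625 = 1.0965

1.097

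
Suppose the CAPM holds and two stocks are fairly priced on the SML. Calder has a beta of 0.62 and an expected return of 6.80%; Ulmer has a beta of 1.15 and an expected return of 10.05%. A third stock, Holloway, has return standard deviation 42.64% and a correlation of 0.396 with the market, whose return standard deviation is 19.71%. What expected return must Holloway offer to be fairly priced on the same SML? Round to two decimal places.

MRP = (10.05% − 6.80%) / (1.15 − 0.62) = 6.1321%
R_f = 6.80% − 0.62 × 6.1321% = 2.9981%
β_Holloway = ρ·σ_i/σ_m = 0.396 × 42.64 / 19.71 = 0.8567
E(R_Holloway) = R_f + β × MRP = 2.9981% + 0.8567 × 6.1321% = 8.25%

8.25%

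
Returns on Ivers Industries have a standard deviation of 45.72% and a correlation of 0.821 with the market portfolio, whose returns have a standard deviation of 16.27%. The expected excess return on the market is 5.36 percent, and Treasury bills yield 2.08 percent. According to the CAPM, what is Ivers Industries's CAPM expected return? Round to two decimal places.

14.45%

β = ρ × σ_i / σ_m = 0.821 × 45.72% / 16.27% = 2.3071
E(R) = 2.08% + 2.3071 × 5.36% = 14.45%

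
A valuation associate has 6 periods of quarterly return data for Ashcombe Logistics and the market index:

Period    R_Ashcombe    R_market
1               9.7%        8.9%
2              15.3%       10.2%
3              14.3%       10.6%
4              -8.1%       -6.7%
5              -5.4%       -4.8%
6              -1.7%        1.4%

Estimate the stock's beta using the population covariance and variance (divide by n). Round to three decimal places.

Mean R_i = (9.7 + 15.3 + 14.3 − 8.1 − 5.4 − 1.7) / 6 = 4.0167%
Mean R_m = (8.9 + 10.2 + 10.6 − 6.7 − 4.8 + 1.4) / 6 = 3.2667%
Σ(R_i − R̄_i)(R_m − R̄_m) = 393.0533  ⇒  Cov = 393.0533 / 6 = 65.5089
Σ(R_m − R̄_m)² = 301.4733  ⇒  Var(R_m) = 301.4733 / 6 = 50.2456
β = Cov / Var(R_m) = 65.5089 / 50.2456 = 1.3038

1.304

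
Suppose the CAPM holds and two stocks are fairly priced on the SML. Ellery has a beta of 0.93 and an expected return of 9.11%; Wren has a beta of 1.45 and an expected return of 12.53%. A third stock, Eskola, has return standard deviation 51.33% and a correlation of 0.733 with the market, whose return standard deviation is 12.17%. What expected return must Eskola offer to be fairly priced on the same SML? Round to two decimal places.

MRP = (12.53% − 9.11%) / (1.45 − 0.93) = 6.5769%
R_f = 9.11% − 0.93 × 6.5769% = 2.9935%
β_Eskola = ρ·σ_i/σ_m = 0.733 × 51.33 / 12.17 = 3.0916
E(R_Eskola) = R_f + β × MRP = 2.9935% + 3.0916 × 6.5769% = 23.33%

23.33%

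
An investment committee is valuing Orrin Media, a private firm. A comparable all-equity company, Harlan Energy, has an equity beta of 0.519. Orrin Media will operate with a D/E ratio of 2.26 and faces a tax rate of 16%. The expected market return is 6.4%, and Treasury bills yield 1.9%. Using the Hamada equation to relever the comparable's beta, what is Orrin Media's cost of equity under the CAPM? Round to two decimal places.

8.67%

β_L = β_U × [1 + (1 − t)(D/E)] = 0.519 × [1 + (1 − 0.16) × 2.26]
    = 0.519 × [1 + 0.84 × 2.26] = 0.519 × 2.8984 = 1.5043
MRP = 6.4% − 1.9% = 4.50%
E(R) = R_f + β_L × MRP = 1.9% + 1.5043 × 4.5% = 8.67%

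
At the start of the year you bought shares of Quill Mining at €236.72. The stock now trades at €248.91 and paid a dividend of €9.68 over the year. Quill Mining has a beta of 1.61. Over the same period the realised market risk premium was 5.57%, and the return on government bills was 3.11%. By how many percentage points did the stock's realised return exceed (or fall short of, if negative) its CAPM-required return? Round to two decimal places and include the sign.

Realised HPR = (P1 + D1 − P0) / P0 = (248.91 + 9.68 − 236.72) / 236.72 = 21.87 / 236.72 = 9.2388%
CAPM required = R_f + β·MRP = 3.11% + 1.61 × 5.57% = 12.0777%
α = realised − required = 9.2388% − 12.0777% = -2.84%

-2.84%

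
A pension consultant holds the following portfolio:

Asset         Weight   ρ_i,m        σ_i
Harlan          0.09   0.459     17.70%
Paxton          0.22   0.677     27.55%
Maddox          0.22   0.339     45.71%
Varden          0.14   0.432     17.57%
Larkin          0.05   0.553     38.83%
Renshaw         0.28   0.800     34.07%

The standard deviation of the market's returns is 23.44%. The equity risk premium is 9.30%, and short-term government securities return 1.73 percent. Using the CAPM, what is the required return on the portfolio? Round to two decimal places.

8.88%

β_Harlan = 0.459 × 17.70% / 23.44% = 0.3466
β_Paxton = 0.677 × 27.55% / 23.44% = 0.7957
β_Maddox = 0.339 × 45.71% / 23.44% = 0.6611
β_Varden = 0.432 × 17.57% / 23.44% = 0.3238
β_Larkin = 0.553 × 38.83% / 23.44% = 0.9161
β_Renshaw = 0.800 × 34.07% / 23.44% = 1.1628
β_P = Σ w_i β_i = 0.09×0.3466 + 0.22×0.7957 + 0.22×0.6611 + 0.14×0.3238 + 0.05×0.9161 + 0.28×1.1628 = 0.7684
E(R_P) = R_f + β_P × MRP = 1.73% + 0.7684 × 9.30% = 8.88%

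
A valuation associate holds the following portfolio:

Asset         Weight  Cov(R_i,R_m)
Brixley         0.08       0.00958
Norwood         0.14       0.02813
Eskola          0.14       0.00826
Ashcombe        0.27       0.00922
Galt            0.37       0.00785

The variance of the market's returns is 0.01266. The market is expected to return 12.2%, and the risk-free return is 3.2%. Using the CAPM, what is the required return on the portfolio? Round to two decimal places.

β_Brixley = 0.00958 / 0.01266 = 0.7567
β_Norwood = 0.02813 / 0.01266 = 2.2220
β_Eskola = 0.00826 / 0.01266 = 0.6524
β_Ashcombe = 0.00922 / 0.01266 = 0.7283
β_Galt = 0.00785 / 0.01266 = 0.6201
β_P = Σ w_i β_i = 0.08×0.7567 + 0.14×2.2220 + 0.14×0.6524 + 0.27×0.7283 + 0.37×0.6201 = 0.8890
MRP = 12.2% − 3.2% = 9.00%
E(R_P) = R_f + β_P × MRP = 3.2% + 0.8890 × 9.0% = 11.20%

11.20%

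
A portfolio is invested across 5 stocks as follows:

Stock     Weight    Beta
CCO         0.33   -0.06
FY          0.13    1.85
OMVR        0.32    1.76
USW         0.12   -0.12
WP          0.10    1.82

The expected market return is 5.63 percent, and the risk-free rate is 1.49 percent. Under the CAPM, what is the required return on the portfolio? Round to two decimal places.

β_P = Σ w_i β_i = 0.33×-0.06 + 0.13×1.85 + 0.32×1.76 + 0.12×-0.12 + 0.10×1.82 = 0.9515
MRP = 5.63% − 1.49% = 4.14%
E(R_P) = R_f + β_P × MRP = 1.49% + 0.9515 × 4.14% = 5.43%

5.43%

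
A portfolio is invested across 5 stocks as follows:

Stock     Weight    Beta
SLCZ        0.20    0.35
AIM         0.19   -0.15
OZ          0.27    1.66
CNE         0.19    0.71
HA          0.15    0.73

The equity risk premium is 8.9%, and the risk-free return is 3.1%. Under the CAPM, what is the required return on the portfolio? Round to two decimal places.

β_P = Σ w_i β_i = 0.20×0.35 + 0.19×-0.15 + 0.27×1.66 + 0.19×0.71 + 0.15×0.73 = 0.7341
E(R_P) = R_f + β_P × MRP = 3.1% + 0.7341 × 8.9% = 9.63%

9.63%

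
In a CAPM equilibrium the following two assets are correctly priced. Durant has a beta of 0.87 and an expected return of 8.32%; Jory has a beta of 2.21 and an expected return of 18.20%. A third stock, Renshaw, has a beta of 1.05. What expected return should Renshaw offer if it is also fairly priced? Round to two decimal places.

9.65%

MRP (SML slope) = (18.20% − 8.32%) / (2.21 − 0.87) = 9.88% / 1.34 = 7.3731%
R_f (intercept) = 8.32% − 0.87 × 7.3731% = 1.9054%
E(R_Renshaw) = R_f + β × MRP = 1.9054% + 1.05 × 7.3731% = 9.65%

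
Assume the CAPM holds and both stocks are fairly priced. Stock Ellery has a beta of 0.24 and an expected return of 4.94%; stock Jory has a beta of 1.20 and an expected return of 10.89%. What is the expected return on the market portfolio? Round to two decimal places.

Both satisfy E(R) = R_f + β·MRP, so the slope of the SML is
MRP = (10.89% − 4.94%) / (1.20 − 0.24) = 5.95% / 0.96 = 6.1979%
R_f = E(R_Ellery) − β_Ellery·MRP = 4.94% − 0.24 × 6.1979% = 3.4525%
E(R_m) = R_f + MRP = 3.4525% + 6.1979% = 9.65%

9.65%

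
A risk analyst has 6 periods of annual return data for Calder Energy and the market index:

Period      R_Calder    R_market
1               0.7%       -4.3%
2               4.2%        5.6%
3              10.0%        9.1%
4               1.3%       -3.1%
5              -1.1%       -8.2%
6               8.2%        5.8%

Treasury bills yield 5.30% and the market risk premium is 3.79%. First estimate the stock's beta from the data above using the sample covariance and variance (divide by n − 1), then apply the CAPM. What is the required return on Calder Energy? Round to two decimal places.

Mean R_i = (0.7 + 4.2 + 10.0 + 1.3 − 1.1 + 8.2) / 6 = 3.8833%
Mean R_m = (-4.3 + 5.6 + 9.1 − 3.1 − 8.2 + 5.8) / 6 = 0.8167%
Σ(R_i − R̄_i)(R_m − R̄_m) = 145.0317  ⇒  Cov = 145.0317 / 5 = 29.0063
Σ(R_m − R̄_m)² = 239.1483  ⇒  Var(R_m) = 239.1483 / 5 = 47.8297
β = Cov / Var(R_m) = 29.0063 / 47.8297 = 0.6064
E(R) = R_f + β × MRP = 5.30% + 0.6064 × 3.79% = 7.60%

7.60%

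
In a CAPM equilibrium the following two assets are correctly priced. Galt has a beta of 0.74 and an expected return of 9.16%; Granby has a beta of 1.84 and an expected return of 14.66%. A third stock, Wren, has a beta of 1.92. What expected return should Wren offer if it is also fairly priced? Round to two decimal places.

15.06%

MRP (SML slope) = (14.66% − 9.16%) / (1.84 − 0.74) = 5.50% / 1.10 = 5.0000%
R_f (intercept) = 9.16% − 0.74 × 5.0000% = 5.4600%
E(R_Wren) = R_f + β × MRP = 5.4600% + 1.92 × 5.0000% = 15.06%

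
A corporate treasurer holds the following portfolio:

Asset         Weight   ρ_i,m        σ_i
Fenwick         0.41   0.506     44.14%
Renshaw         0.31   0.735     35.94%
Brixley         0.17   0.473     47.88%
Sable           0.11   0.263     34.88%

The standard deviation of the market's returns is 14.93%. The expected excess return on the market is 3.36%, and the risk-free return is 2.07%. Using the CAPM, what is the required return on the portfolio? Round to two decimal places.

β_Fenwick = 0.506 × 44.14% / 14.93% = 1.4960
β_Renshaw = 0.735 × 35.94% / 14.93% = 1.7693
β_Brixley = 0.473 × 47.88% / 14.93% = 1.5169
β_Sable = 0.263 × 34.88% / 14.93% = 0.6144
β_P = Σ w_i β_i = 0.41×1.4960 + 0.31×1.7693 + 0.17×1.5169 + 0.11×0.6144 = 1.4873
E(R_P) = R_f + β_P × MRP = 2.07% + 1.4873 × 3.36% = 7.07%

7.07%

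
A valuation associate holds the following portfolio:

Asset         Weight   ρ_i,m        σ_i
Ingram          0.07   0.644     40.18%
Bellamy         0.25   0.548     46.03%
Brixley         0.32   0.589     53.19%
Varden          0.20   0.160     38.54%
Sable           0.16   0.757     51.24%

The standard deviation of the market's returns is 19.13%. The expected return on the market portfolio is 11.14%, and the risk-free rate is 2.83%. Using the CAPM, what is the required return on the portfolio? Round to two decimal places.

β_Ingram = 0.644 × 40.18% / 19.13% = 1.3526
β_Bellamy = 0.548 × 46.03% / 19.13% = 1.3186
β_Brixley = 0.589 × 53.19% / 19.13% = 1.6377
β_Varden = 0.160 × 38.54% / 19.13% = 0.3223
β_Sable = 0.757 × 51.24% / 19.13% = 2.0276
β_P = Σ w_i β_i = 0.07×1.3526 + 0.25×1.3186 + 0.32×1.6377 + 0.20×0.3223 + 0.16×2.0276 = 1.3373
MRP = 11.14% − 2.83% = 8.31%
E(R_P) = R_f + β_P × MRP = 2.83% + 1.3373 × 8.31% = 13.94%

13.94%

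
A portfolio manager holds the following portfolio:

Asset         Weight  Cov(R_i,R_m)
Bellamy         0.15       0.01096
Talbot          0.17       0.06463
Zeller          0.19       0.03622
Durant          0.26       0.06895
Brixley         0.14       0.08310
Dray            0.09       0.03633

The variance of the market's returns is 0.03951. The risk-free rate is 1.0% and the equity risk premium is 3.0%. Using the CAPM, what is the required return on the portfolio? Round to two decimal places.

β_Bellamy = 0.01096 / 0.03951 = 0.2774
β_Talbot = 0.06463 / 0.03951 = 1.6358
β_Zeller = 0.03622 / 0.03951 = 0.9167
β_Durant = 0.06895 / 0.03951 = 1.7451
β_Brixley = 0.08310 / 0.03951 = 2.1033
β_Dray = 0.03633 / 0.03951 = 0.9195
β_P = Σ w_i β_i = 0.15×0.2774 + 0.17×1.6358 + 0.19×0.9167 + 0.26×1.7451 + 0.14×2.1033 + 0.09×0.9195 = 1.3248
E(R_P) = R_f + β_P × MRP = 1.0% + 1.3248 × 3.0% = 4.97%

4.97%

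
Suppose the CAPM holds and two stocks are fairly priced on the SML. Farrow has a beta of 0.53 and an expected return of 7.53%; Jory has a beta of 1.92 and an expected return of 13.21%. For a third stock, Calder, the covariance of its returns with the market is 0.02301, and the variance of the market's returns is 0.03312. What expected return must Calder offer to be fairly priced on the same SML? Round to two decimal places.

8.20%

MRP = (13.21% − 7.53%) / (1.92 − 0.53) = 4.0863%
R_f = 7.53% − 0.53 × 4.0863% = 5.3643%
β_Calder = Cov / Var(R_m) = 0.02301 / 0.03312 = 0.6947
E(R_Calder) = R_f + β × MRP = 5.3643% + 0.6947 × 4.0863% = 8.20%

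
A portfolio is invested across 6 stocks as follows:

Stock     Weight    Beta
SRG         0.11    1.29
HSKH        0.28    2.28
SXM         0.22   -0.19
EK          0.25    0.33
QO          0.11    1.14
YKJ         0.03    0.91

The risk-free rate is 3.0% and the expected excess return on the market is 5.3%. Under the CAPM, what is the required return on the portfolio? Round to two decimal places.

β_P = Σ w_i β_i = 0.11×1.29 + 0.28×2.28 + 0.22×-0.19 + 0.25×0.33 + 0.11×1.14 + 0.03×0.91 = 0.9737
E(R_P) = R_f + β_P × MRP = 3.0% + 0.9737 × 5.3% = 8.16%

8.16%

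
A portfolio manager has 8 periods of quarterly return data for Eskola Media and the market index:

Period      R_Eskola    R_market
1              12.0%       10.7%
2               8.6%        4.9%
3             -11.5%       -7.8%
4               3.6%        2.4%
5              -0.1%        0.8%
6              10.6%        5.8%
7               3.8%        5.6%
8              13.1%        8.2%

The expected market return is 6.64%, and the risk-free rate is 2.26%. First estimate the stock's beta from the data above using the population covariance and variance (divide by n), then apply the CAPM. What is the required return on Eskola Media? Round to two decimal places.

8.32%

Mean R_i = (12.0 + 8.6 − 11.5 + 3.6 − 0.1 + 10.6 + 3.8 + 13.1) / 8 = 5.0125%
Mean R_m = (10.7 + 4.9 − 7.8 + 2.4 + 0.8 + 5.8 + 5.6 + 8.2) / 8 = 3.8250%
Σ(R_i − R̄_i)(R_m − R̄_m) = 305.5975  ⇒  Cov = 305.5975 / 8 = 38.1997
Σ(R_m − R̄_m)² = 220.9350  ⇒  Var(R_m) = 220.9350 / 8 = 27.6169
β = Cov / Var(R_m) = 38.1997 / 27.6169 = 1.3832
MRP = 6.64% − 2.26% = 4.38%
E(R) = R_f + β × MRP = 2.26% + 1.3832 × 4.38% = 8.32%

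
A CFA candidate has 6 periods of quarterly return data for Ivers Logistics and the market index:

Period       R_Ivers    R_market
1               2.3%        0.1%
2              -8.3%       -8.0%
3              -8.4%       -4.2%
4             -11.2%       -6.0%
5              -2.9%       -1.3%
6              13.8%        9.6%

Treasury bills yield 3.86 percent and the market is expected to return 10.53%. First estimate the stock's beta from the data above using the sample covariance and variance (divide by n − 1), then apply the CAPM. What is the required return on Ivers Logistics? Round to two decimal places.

13.46%

Mean R_i = (2.3 − 8.3 − 8.4 − 11.2 − 2.9 + 13.8) / 6 = -2.4500%
Mean R_m = (0.1 − 8.0 − 4.2 − 6.0 − 1.3 + 9.6) / 6 = -1.6333%
Σ(R_i − R̄_i)(R_m − R̄_m) = 281.3500  ⇒  Cov = 281.3500 / 5 = 56.2700
Σ(R_m − R̄_m)² = 195.4933  ⇒  Var(R_m) = 195.4933 / 5 = 39.0987
β = Cov / Var(R_m) = 56.2700 / 39.0987 = 1.4392
MRP = 10.53% − 3.86% = 6.67%
E(R) = R_f + β × MRP = 3.86% + 1.4392 × 6.67% = 13.46%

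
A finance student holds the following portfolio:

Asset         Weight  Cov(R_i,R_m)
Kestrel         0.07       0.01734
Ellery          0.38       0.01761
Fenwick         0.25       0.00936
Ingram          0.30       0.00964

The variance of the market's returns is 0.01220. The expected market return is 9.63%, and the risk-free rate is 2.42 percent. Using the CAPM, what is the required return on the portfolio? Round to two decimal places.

β_Kestrel = 0.01734 / 0.01220 = 1.4213
β_Ellery = 0.01761 / 0.01220 = 1.4434
β_Fenwick = 0.00936 / 0.01220 = 0.7672
β_Ingram = 0.00964 / 0.01220 = 0.7902
β_P = Σ w_i β_i = 0.07×1.4213 + 0.38×1.4434 + 0.25×0.7672 + 0.30×0.7902 = 1.0768
MRP = 9.63% − 2.42% = 7.21%
E(R_P) = R_f + β_P × MRP = 2.42% + 1.0768 × 7.21% = 10.18%

10.18%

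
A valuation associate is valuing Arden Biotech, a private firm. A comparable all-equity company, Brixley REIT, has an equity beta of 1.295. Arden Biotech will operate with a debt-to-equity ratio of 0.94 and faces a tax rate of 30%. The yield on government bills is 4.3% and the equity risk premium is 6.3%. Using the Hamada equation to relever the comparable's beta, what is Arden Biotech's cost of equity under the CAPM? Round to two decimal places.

17.83%

β_L = β_U × [1 + (1 − t)(D/E)] = 1.295 × [1 + (1 − 0.30) × 0.94]
    = 1.295 × [1 + 0.70 × 0.94] = 1.295 × 1.6580 = 2.1471
E(R) = R_f + β_L × MRP = 4.3% + 2.1471 × 6.3% = 17.83%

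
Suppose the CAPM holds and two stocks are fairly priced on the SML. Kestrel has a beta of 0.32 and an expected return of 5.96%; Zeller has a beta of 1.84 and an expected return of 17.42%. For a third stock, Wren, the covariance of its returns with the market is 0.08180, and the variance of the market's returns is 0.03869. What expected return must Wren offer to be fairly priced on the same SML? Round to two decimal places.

MRP = (17.42% − 5.96%) / (1.84 − 0.32) = 7.5395%
R_f = 5.96% − 0.32 × 7.5395% = 3.5474%
β_Wren = Cov / Var(R_m) = 0.08180 / 0.03869 = 2.1142
E(R_Wren) = R_f + β × MRP = 3.5474% + 2.1142 × 7.5395% = 19.49%

19.49%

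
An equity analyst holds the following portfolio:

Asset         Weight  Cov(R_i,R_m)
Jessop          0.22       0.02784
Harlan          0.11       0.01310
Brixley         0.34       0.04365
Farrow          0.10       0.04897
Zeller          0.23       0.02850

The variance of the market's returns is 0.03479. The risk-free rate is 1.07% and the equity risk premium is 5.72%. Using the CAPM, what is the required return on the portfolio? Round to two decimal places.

β_Jessop = 0.02784 / 0.03479 = 0.8002
β_Harlan = 0.01310 / 0.03479 = 0.3765
β_Brixley = 0.04365 / 0.03479 = 1.2547
β_Farrow = 0.04897 / 0.03479 = 1.4076
β_Zeller = 0.02850 / 0.03479 = 0.8192
β_P = Σ w_i β_i = 0.22×0.8002 + 0.11×0.3765 + 0.34×1.2547 + 0.10×1.4076 + 0.23×0.8192 = 0.9732
E(R_P) = R_f + β_P × MRP = 1.07% + 0.9732 × 5.72% = 6.64%

6.64%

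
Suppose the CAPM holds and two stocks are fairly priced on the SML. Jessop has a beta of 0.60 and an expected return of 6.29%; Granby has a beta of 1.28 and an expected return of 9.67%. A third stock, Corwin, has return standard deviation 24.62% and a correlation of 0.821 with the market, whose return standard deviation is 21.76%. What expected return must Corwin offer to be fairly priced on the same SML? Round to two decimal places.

7.92%

MRP = (9.67% − 6.29%) / (1.28 − 0.60) = 4.9706%
R_f = 6.29% − 0.60 × 4.9706% = 3.3076%
β_Corwin = ρ·σ_i/σ_m = 0.821 × 24.62 / 21.76 = 0.9289
E(R_Corwin) = R_f + β × MRP = 3.3076% + 0.9289 × 4.9706% = 7.92%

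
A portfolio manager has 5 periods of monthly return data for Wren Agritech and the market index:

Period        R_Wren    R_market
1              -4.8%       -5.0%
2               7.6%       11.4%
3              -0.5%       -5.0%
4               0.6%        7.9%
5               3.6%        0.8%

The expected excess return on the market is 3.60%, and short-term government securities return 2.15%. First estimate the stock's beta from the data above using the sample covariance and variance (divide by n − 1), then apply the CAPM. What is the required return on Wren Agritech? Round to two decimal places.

Mean R_i = (-4.8 + 7.6 − 0.5 + 0.6 + 3.6) / 5 = 1.3000%
Mean R_m = (-5.0 + 11.4 − 5.0 + 7.9 + 0.8) / 5 = 2.0200%
Σ(R_i − R̄_i)(R_m − R̄_m) = 107.6300  ⇒  Cov = 107.6300 / 4 = 26.9075
Σ(R_m − R̄_m)² = 222.6080  ⇒  Var(R_m) = 222.6080 / 4 = 55.6520
β = Cov / Var(R_m) = 26.9075 / 55.6520 = 0.4835
E(R) = R_f + β × MRP = 2.15% + 0.4835 × 3.60% = 3.89%

3.89%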